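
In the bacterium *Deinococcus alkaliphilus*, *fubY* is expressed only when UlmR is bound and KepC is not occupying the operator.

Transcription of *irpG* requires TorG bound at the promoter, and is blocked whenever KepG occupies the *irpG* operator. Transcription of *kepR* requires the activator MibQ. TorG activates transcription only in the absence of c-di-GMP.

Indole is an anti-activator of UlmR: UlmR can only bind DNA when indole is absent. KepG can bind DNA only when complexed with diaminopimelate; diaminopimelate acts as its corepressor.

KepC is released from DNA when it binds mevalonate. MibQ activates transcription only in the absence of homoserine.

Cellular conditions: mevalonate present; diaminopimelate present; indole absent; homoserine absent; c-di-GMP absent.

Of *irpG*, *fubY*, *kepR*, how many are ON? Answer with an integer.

c-di-GMP is absent, so TorG is active.
Diaminopimelate is present, so KepG is active.
With repressor KepG bound, *irpG* is not transcribed.
→ *irpG* is OFF.
Mevalonate is present, so KepC is inactive.
Indole is absent, so UlmR is active.
No repressor is bound and UlmR is active, so *fubY* is transcribed.
→ *fubY* is ON.
Homoserine is absent, so MibQ is active.
No repressor is bound and MibQ is active, so *kepR* is transcribed.
→ *kepR* is ON.
2 of the 3 genes are transcribed.

2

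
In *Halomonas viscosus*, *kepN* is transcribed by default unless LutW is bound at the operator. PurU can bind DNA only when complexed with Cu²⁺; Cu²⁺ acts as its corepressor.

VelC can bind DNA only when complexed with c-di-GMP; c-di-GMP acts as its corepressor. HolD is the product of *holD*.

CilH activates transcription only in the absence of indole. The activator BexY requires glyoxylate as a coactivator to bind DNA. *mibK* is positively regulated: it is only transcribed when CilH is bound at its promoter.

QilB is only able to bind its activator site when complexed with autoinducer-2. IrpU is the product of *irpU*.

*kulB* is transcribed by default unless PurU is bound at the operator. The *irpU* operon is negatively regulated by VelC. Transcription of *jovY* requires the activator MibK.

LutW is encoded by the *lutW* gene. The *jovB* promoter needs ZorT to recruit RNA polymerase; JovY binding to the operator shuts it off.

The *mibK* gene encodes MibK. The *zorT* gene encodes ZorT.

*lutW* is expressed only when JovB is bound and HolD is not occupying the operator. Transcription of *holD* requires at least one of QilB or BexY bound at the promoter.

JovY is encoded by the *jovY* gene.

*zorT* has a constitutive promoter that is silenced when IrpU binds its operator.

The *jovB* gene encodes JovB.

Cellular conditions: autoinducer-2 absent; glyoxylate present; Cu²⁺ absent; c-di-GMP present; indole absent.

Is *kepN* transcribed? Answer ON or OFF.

Indole is absent, so CilH is active.
No repressor is bound and CilH is active, so *mibK* is transcribed.
So MibK is produced and active.
No repressor is bound and MibK is active, so *jovY* is transcribed.
So JovY is produced and active.
c-di-GMP is present, so VelC is active.
With repressor VelC bound, *irpU* is not transcribed.
So IrpU is not produced.
With no repressor bound, *zorT* is transcribed.
So ZorT is produced and active.
With repressor JovY bound, *jovB* is not transcribed.
So JovB is not produced.
Autoinducer-2 is absent, so QilB is inactive.
Glyoxylate is present, so BexY is active.
Activator BexY is present, so *holD* is transcribed.
So HolD is produced and active.
With repressor HolD bound, *lutW* is not transcribed.
So LutW is not produced.
With no repressor bound, *kepN* is transcribed.

ON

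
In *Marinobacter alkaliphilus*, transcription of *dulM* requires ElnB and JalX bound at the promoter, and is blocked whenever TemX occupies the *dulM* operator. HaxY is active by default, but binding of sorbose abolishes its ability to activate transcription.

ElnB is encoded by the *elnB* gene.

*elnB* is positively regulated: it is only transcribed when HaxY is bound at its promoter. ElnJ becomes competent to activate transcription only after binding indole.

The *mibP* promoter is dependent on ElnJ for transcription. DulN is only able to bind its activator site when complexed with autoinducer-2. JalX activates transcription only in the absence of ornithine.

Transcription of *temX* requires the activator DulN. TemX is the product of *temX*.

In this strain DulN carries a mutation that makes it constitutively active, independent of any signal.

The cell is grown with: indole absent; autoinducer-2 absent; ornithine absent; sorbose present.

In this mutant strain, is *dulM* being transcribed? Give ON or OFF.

OFF

Sorbose is present, so HaxY is inactive.
Required activator HaxY is absent, so *elnB* is not transcribed.
So ElnB is not produced.
DulN is constitutively active in this strain.
No repressor is bound and DulN is active, so *temX* is transcribed.
So TemX is produced and active.
Ornithine is absent, so JalX is active.
With repressor TemX bound, *dulM* is not transcribed.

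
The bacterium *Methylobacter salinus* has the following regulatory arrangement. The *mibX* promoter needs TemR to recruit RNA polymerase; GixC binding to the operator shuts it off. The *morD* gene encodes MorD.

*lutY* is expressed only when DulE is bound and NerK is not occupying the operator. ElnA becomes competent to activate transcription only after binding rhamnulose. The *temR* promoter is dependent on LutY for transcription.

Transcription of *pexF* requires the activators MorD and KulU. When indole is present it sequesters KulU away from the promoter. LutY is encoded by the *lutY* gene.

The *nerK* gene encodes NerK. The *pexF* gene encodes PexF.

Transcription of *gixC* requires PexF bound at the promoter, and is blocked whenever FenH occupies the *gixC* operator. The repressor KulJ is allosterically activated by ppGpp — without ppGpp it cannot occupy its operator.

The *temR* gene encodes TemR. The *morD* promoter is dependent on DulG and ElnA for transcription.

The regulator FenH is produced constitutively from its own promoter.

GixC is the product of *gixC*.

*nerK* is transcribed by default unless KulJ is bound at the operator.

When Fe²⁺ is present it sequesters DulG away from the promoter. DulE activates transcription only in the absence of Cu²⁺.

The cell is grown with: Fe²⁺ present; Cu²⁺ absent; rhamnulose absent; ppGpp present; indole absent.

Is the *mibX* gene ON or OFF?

ppGpp is present, so KulJ is active.
With repressor KulJ bound, *nerK* is not transcribed.
So NerK is not produced.
Cu²⁺ is absent, so DulE is active.
No repressor is bound and DulE is active, so *lutY* is transcribed.
So LutY is produced and active.
No repressor is bound and LutY is active, so *temR* is transcribed.
So TemR is produced and active.
FenH is produced constitutively and is active.
Fe²⁺ is present, so DulG is inactive.
Rhamnulose is absent, so ElnA is inactive.
Required activator DulG is absent, so *morD* is not transcribed.
So MorD is not produced.
Indole is absent, so KulU is active.
Required activator MorD is absent, so *pexF* is not transcribed.
So PexF is not produced.
With repressor FenH bound, *gixC* is not transcribed.
So GixC is not produced.
No repressor is bound and TemR is active, so *mibX* is transcribed.

ON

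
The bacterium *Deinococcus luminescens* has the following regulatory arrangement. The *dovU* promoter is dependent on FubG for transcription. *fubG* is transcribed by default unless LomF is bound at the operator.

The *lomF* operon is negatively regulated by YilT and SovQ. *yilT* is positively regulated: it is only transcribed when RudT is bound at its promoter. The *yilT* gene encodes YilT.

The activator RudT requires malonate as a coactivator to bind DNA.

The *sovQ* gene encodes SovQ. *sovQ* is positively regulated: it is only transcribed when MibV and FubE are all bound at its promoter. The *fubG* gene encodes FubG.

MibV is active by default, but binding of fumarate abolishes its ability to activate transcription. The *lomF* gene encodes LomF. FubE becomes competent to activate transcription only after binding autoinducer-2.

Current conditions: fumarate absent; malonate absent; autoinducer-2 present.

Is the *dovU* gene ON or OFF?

ON

Malonate is absent, so RudT is inactive.
Required activator RudT is absent, so *yilT* is not transcribed.
So YilT is not produced.
Fumarate is absent, so MibV is active.
Autoinducer-2 is present, so FubE is active.
No repressor is bound and MibV and FubE are active, so *sovQ* is transcribed.
So SovQ is produced and active.
With repressor SovQ bound, *lomF* is not transcribed.
So LomF is not produced.
With no repressor bound, *fubG* is transcribed.
So FubG is produced and active.
No repressor is bound and FubG is active, so *dovU* is transcribed.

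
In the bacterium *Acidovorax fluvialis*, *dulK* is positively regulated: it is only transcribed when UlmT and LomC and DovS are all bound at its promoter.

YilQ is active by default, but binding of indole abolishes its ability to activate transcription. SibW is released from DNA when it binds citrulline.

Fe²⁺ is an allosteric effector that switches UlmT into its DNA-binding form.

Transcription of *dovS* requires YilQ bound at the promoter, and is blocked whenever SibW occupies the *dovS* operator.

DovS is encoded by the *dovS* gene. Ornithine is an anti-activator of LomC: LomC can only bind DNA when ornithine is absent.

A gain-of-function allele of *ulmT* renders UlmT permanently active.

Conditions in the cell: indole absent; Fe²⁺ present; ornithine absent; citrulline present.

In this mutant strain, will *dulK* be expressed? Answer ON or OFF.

ON

UlmT is constitutively active in this strain.
Ornithine is absent, so LomC is active.
Citrulline is present, so SibW is inactive.
Indole is absent, so YilQ is active.
No repressor is bound and YilQ is active, so *dovS* is transcribed.
So DovS is produced and active.
No repressor is bound and UlmT and LomC and DovS are active, so *dulK* is transcribed.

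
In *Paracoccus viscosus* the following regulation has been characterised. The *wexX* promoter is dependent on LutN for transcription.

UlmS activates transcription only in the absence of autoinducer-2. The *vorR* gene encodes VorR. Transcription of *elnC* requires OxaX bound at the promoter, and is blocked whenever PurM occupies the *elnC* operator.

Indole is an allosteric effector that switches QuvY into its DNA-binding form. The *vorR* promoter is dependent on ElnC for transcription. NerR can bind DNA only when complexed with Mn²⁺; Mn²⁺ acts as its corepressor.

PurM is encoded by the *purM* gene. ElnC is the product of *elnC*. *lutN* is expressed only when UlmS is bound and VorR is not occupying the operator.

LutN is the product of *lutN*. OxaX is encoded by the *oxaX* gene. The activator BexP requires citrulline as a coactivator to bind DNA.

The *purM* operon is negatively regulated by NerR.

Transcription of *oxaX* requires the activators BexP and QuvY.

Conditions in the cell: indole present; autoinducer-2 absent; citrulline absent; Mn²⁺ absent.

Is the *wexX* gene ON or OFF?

Mn²⁺ is absent, so NerR is inactive.
With no repressor bound, *purM* is transcribed.
So PurM is produced and active.
Citrulline is absent, so BexP is inactive.
Indole is present, so QuvY is active.
Required activator BexP is absent, so *oxaX* is not transcribed.
So OxaX is not produced.
With repressor PurM bound, *elnC* is not transcribed.
So ElnC is not produced.
Required activator ElnC is absent, so *vorR* is not transcribed.
So VorR is not produced.
Autoinducer-2 is absent, so UlmS is active.
No repressor is bound and UlmS is active, so *lutN* is transcribed.
So LutN is produced and active.
No repressor is bound and LutN is active, so *wexX* is transcribed.

ON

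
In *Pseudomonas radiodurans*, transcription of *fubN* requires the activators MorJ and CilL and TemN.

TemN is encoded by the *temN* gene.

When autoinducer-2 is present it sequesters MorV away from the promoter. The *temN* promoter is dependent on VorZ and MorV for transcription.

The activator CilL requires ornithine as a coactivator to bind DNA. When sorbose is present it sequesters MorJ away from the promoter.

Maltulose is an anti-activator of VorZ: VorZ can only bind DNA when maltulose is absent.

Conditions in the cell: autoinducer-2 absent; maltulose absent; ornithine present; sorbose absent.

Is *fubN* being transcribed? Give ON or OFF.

ON

Sorbose is absent, so MorJ is active.
Ornithine is present, so CilL is active.
Maltulose is absent, so VorZ is active.
Autoinducer-2 is absent, so MorV is active.
No repressor is bound and VorZ and MorV are active, so *temN* is transcribed.
So TemN is produced and active.
No repressor is bound and MorJ and CilL and TemN are active, so *fubN* is transcribed.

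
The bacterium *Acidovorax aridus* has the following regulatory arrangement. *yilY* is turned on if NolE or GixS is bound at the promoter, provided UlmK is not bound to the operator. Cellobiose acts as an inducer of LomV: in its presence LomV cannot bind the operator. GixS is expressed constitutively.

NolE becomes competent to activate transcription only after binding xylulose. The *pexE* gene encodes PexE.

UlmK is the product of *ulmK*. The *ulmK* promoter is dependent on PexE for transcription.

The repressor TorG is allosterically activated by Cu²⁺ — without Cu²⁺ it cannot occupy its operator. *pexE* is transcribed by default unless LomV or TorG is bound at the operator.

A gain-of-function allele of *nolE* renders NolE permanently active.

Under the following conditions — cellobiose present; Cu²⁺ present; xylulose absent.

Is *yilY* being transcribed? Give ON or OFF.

ON

NolE is constitutively active in this strain.
GixS is produced constitutively and is active.
Cellobiose is present, so LomV is inactive.
Cu²⁺ is present, so TorG is active.
With repressor TorG bound, *pexE* is not transcribed.
So PexE is not produced.
Required activator PexE is absent, so *ulmK* is not transcribed.
So UlmK is not produced.
Activator NolE is present, so *yilY* is transcribed.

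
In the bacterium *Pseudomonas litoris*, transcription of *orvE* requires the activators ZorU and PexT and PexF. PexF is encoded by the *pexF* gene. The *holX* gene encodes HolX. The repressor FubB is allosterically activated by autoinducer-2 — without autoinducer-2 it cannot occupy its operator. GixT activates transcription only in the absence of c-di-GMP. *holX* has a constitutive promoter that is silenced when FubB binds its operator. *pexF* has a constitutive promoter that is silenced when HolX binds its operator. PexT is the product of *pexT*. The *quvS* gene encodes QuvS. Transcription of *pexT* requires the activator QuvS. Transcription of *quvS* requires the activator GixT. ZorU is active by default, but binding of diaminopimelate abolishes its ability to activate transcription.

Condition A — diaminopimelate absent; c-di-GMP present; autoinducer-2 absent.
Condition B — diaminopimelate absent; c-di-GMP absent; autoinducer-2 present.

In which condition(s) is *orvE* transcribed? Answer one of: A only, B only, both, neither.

B only

Condition A:
Diaminopimelate is absent, so ZorU is active.
c-di-GMP is present, so GixT is inactive.
Required activator GixT is absent, so *quvS* is not transcribed.
So QuvS is not produced.
Required activator QuvS is absent, so *pexT* is not transcribed.
So PexT is not produced.
Autoinducer-2 is absent, so FubB is inactive.
With no repressor bound, *holX* is transcribed.
So HolX is produced and active.
With repressor HolX bound, *pexF* is not transcribed.
So PexF is not produced.
Required activator PexT is absent, so *orvE* is not transcribed.
→ *orvE* is OFF in A.
Condition B:
Diaminopimelate is absent, so ZorU is active.
c-di-GMP is absent, so GixT is active.
No repressor is bound and GixT is active, so *quvS* is transcribed.
So QuvS is produced and active.
No repressor is bound and QuvS is active, so *pexT* is transcribed.
So PexT is produced and active.
Autoinducer-2 is present, so FubB is active.
With repressor FubB bound, *holX* is not transcribed.
So HolX is not produced.
With no repressor bound, *pexF* is transcribed.
So PexF is produced and active.
No repressor is bound and ZorU and PexT and PexF are active, so *orvE* is transcribed.
→ *orvE* is ON in B.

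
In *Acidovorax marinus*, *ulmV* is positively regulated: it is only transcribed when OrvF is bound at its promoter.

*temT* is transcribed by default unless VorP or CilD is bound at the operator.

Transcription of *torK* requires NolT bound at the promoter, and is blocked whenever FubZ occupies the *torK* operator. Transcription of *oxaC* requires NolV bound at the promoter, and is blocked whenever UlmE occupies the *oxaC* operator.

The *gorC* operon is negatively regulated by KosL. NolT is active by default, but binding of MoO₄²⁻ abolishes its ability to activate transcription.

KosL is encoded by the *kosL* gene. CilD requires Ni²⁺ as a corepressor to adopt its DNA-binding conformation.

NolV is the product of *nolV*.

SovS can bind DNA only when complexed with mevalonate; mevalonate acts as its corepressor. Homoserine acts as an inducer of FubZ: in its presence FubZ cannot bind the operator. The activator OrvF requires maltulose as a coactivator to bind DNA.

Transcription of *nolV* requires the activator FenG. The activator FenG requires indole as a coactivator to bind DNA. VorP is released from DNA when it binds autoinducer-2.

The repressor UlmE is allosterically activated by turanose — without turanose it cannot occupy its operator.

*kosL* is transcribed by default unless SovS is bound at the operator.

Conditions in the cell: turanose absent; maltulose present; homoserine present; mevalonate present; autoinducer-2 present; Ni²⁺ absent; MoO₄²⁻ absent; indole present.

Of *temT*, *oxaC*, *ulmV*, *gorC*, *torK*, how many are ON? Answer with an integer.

Autoinducer-2 is present, so VorP is inactive.
Ni²⁺ is absent, so CilD is inactive.
With no repressor bound, *temT* is transcribed.
→ *temT* is ON.
Turanose is absent, so UlmE is inactive.
Indole is present, so FenG is active.
No repressor is bound and FenG is active, so *nolV* is transcribed.
So NolV is produced and active.
No repressor is bound and NolV is active, so *oxaC* is transcribed.
→ *oxaC* is ON.
Maltulose is present, so OrvF is active.
No repressor is bound and OrvF is active, so *ulmV* is transcribed.
→ *ulmV* is ON.
Mevalonate is present, so SovS is active.
With repressor SovS bound, *kosL* is not transcribed.
So KosL is not produced.
With no repressor bound, *gorC* is transcribed.
→ *gorC* is ON.
Homoserine is present, so FubZ is inactive.
MoO₄²⁻ is absent, so NolT is active.
No repressor is bound and NolT is active, so *torK* is transcribed.
→ *torK* is ON.
5 of the 5 genes are transcribed.

5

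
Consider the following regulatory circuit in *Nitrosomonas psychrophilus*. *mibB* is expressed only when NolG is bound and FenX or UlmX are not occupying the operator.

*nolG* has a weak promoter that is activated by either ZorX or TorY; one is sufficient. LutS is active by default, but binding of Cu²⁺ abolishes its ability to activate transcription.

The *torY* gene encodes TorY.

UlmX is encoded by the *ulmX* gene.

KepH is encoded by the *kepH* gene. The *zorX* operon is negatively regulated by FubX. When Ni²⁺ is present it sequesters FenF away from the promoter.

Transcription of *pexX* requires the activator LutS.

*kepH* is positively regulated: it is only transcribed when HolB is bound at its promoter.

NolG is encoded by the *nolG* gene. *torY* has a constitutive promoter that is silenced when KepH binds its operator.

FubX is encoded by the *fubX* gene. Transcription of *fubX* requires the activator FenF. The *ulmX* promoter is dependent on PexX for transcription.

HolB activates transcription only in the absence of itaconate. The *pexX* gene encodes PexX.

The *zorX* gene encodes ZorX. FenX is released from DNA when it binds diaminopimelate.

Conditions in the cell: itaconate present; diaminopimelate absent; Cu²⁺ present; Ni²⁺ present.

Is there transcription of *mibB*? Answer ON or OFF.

OFF

Diaminopimelate is absent, so FenX is active.
Ni²⁺ is present, so FenF is inactive.
Required activator FenF is absent, so *fubX* is not transcribed.
So FubX is not produced.
With no repressor bound, *zorX* is transcribed.
So ZorX is produced and active.
Itaconate is present, so HolB is inactive.
Required activator HolB is absent, so *kepH* is not transcribed.
So KepH is not produced.
With no repressor bound, *torY* is transcribed.
So TorY is produced and active.
Activator ZorX is present, so *nolG* is transcribed.
So NolG is produced and active.
Cu²⁺ is present, so LutS is inactive.
Required activator LutS is absent, so *pexX* is not transcribed.
So PexX is not produced.
Required activator PexX is absent, so *ulmX* is not transcribed.
So UlmX is not produced.
With repressor FenX bound, *mibB* is not transcribed.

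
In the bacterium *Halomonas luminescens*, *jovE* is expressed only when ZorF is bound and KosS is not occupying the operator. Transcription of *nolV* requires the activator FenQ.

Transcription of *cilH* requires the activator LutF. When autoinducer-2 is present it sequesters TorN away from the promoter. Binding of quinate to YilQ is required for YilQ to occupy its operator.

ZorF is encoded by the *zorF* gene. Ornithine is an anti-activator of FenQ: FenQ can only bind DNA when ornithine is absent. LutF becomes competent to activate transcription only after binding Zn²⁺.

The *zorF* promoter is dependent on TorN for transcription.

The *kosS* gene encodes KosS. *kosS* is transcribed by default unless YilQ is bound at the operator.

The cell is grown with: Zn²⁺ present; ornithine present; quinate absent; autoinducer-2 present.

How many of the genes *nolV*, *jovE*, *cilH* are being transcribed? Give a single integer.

1

Ornithine is present, so FenQ is inactive.
Required activator FenQ is absent, so *nolV* is not transcribed.
→ *nolV* is OFF.
Quinate is absent, so YilQ is inactive.
With no repressor bound, *kosS* is transcribed.
So KosS is produced and active.
Autoinducer-2 is present, so TorN is inactive.
Required activator TorN is absent, so *zorF* is not transcribed.
So ZorF is not produced.
With repressor KosS bound, *jovE* is not transcribed.
→ *jovE* is OFF.
Zn²⁺ is present, so LutF is active.
No repressor is bound and LutF is active, so *cilH* is transcribed.
→ *cilH* is ON.
1 of the 3 genes is transcribed.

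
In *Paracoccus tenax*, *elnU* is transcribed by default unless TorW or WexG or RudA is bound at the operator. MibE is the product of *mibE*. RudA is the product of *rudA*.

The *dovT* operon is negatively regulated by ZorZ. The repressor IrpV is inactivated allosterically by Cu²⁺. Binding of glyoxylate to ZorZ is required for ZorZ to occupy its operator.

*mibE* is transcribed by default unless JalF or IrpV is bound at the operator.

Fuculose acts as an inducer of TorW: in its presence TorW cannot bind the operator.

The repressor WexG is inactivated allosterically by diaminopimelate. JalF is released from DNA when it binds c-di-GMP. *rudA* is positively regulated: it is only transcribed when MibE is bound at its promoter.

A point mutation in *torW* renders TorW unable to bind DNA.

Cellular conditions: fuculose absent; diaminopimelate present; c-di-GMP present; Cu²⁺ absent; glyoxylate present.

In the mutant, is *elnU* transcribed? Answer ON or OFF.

TorW is non-functional in this strain, so it has no effect.
Diaminopimelate is present, so WexG is inactive.
c-di-GMP is present, so JalF is inactive.
Cu²⁺ is absent, so IrpV is active.
With repressor IrpV bound, *mibE* is not transcribed.
So MibE is not produced.
Required activator MibE is absent, so *rudA* is not transcribed.
So RudA is not produced.
With no repressor bound, *elnU* is transcribed.

ON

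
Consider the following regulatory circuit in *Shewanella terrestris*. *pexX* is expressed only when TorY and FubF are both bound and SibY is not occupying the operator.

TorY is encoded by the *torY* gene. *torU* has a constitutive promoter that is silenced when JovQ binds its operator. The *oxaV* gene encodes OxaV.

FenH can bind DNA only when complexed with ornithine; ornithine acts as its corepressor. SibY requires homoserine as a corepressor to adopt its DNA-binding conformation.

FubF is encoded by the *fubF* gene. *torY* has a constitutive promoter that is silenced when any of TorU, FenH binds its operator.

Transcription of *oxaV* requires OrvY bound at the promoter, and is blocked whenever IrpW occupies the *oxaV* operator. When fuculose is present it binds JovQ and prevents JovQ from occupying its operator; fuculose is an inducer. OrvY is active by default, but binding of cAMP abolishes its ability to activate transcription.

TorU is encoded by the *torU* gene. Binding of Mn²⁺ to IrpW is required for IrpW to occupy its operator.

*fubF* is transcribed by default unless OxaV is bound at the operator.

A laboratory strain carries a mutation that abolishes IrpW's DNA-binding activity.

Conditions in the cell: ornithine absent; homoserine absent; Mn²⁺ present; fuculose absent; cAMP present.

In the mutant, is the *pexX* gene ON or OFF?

ON

Homoserine is absent, so SibY is inactive.
Fuculose is absent, so JovQ is active.
With repressor JovQ bound, *torU* is not transcribed.
So TorU is not produced.
Ornithine is absent, so FenH is inactive.
With no repressor bound, *torY* is transcribed.
So TorY is produced and active.
IrpW is non-functional in this strain, so it has no effect.
cAMP is present, so OrvY is inactive.
Required activator OrvY is absent, so *oxaV* is not transcribed.
So OxaV is not produced.
With no repressor bound, *fubF* is transcribed.
So FubF is produced and active.
No repressor is bound and TorY and FubF are active, so *pexX* is transcribed.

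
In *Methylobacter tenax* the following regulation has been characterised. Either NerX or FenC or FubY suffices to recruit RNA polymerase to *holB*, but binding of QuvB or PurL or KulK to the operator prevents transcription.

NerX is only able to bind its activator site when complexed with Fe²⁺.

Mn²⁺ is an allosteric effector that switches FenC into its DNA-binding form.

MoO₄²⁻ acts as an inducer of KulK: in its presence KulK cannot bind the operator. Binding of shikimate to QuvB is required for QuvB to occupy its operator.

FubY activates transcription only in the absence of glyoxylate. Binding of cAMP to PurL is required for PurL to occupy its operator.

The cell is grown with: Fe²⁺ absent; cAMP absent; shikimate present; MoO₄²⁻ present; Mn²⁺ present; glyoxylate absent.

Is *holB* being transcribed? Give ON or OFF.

Fe²⁺ is absent, so NerX is inactive.
Shikimate is present, so QuvB is active.
cAMP is absent, so PurL is inactive.
Mn²⁺ is present, so FenC is active.
MoO₄²⁻ is present, so KulK is inactive.
Glyoxylate is absent, so FubY is active.
With repressor QuvB bound, *holB* is not transcribed.

OFF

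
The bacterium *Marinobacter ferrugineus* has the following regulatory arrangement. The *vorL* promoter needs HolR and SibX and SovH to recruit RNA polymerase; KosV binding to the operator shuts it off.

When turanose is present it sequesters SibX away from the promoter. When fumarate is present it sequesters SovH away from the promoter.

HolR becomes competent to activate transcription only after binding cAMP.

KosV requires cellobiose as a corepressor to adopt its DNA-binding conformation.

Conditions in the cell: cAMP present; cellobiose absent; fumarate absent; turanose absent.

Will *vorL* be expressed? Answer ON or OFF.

cAMP is present, so HolR is active.
Cellobiose is absent, so KosV is inactive.
Turanose is absent, so SibX is active.
Fumarate is absent, so SovH is active.
No repressor is bound and HolR and SibX and SovH are active, so *vorL* is transcribed.

ON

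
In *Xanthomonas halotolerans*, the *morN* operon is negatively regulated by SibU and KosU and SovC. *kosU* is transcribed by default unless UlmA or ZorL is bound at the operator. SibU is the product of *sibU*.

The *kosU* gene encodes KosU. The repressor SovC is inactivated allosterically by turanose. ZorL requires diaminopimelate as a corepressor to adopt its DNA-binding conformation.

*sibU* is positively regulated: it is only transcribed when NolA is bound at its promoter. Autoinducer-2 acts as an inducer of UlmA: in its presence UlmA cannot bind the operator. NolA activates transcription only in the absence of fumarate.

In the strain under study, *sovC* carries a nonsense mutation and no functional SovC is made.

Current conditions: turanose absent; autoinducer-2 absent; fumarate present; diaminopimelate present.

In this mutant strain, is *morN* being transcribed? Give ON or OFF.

ON

Fumarate is present, so NolA is inactive.
Required activator NolA is absent, so *sibU* is not transcribed.
So SibU is not produced.
Autoinducer-2 is absent, so UlmA is active.
Diaminopimelate is present, so ZorL is active.
With repressor UlmA bound, *kosU* is not transcribed.
So KosU is not produced.
SovC is non-functional in this strain, so it has no effect.
With no repressor bound, *morN* is transcribed.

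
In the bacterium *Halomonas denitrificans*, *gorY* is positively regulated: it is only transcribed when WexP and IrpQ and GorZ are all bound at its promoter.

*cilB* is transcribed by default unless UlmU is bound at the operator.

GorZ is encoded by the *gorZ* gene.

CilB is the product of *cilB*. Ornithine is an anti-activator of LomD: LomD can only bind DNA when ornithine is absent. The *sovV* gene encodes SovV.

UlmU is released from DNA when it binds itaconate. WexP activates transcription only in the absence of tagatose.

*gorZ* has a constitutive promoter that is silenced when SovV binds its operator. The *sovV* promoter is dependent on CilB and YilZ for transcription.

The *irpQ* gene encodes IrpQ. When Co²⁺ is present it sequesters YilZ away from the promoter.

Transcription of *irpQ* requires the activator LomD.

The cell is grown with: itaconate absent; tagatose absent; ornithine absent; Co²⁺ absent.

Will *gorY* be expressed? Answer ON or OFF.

ON

Tagatose is absent, so WexP is active.
Ornithine is absent, so LomD is active.
No repressor is bound and LomD is active, so *irpQ* is transcribed.
So IrpQ is produced and active.
Itaconate is absent, so UlmU is active.
With repressor UlmU bound, *cilB* is not transcribed.
So CilB is not produced.
Co²⁺ is absent, so YilZ is active.
Required activator CilB is absent, so *sovV* is not transcribed.
So SovV is not produced.
With no repressor bound, *gorZ* is transcribed.
So GorZ is produced and active.
No repressor is bound and WexP and IrpQ and GorZ are active, so *gorY* is transcribed.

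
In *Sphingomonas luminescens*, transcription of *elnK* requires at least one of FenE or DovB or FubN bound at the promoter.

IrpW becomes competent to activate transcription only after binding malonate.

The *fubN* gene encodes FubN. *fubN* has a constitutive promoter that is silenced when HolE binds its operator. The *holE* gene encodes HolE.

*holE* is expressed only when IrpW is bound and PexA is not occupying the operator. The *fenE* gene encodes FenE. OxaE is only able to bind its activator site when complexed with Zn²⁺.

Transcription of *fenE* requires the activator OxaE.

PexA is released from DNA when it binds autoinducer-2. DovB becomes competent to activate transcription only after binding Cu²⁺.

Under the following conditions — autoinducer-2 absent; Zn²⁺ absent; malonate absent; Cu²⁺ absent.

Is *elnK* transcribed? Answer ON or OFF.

ON

Zn²⁺ is absent, so OxaE is inactive.
Required activator OxaE is absent, so *fenE* is not transcribed.
So FenE is not produced.
Cu²⁺ is absent, so DovB is inactive.
Malonate is absent, so IrpW is inactive.
Autoinducer-2 is absent, so PexA is active.
With repressor PexA bound, *holE* is not transcribed.
So HolE is not produced.
With no repressor bound, *fubN* is transcribed.
So FubN is produced and active.
Activator FubN is present, so *elnK* is transcribed.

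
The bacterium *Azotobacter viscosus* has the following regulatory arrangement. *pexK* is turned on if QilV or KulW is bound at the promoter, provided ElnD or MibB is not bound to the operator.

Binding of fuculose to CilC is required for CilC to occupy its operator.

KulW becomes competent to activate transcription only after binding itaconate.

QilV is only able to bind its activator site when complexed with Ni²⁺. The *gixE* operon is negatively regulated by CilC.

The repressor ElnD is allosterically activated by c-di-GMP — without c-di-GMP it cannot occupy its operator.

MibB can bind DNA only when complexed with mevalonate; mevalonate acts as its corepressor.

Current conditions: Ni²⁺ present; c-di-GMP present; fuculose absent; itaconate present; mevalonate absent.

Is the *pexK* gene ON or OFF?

Ni²⁺ is present, so QilV is active.
c-di-GMP is present, so ElnD is active.
Itaconate is present, so KulW is active.
Mevalonate is absent, so MibB is inactive.
With repressor ElnD bound, *pexK* is not transcribed.

OFF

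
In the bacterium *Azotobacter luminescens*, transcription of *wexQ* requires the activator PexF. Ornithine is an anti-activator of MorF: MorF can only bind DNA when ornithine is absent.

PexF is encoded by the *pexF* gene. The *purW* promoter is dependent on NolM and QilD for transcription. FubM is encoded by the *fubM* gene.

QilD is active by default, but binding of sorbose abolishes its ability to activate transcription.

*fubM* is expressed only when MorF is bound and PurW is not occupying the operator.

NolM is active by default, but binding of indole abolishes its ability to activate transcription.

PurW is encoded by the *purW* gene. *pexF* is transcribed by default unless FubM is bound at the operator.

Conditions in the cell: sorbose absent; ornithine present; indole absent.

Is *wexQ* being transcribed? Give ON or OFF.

Indole is absent, so NolM is active.
Sorbose is absent, so QilD is active.
No repressor is bound and NolM and QilD are active, so *purW* is transcribed.
So PurW is produced and active.
Ornithine is present, so MorF is inactive.
With repressor PurW bound, *fubM* is not transcribed.
So FubM is not produced.
With no repressor bound, *pexF* is transcribed.
So PexF is produced and active.
No repressor is bound and PexF is active, so *wexQ* is transcribed.

ON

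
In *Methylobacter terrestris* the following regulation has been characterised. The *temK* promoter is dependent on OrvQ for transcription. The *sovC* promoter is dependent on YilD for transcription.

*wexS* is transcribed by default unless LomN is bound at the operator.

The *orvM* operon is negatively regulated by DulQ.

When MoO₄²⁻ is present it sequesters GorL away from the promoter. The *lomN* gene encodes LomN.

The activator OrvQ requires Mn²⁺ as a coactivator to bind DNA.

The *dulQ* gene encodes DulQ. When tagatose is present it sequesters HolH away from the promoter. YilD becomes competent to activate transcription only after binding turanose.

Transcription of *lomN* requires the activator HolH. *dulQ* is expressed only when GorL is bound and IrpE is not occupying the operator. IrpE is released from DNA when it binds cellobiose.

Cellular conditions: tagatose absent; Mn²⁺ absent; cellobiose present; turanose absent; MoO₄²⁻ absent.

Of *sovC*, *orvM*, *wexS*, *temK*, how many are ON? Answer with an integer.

Turanose is absent, so YilD is inactive.
Required activator YilD is absent, so *sovC* is not transcribed.
→ *sovC* is OFF.
Cellobiose is present, so IrpE is inactive.
MoO₄²⁻ is absent, so GorL is active.
No repressor is bound and GorL is active, so *dulQ* is transcribed.
So DulQ is produced and active.
With repressor DulQ bound, *orvM* is not transcribed.
→ *orvM* is OFF.
Tagatose is absent, so HolH is active.
No repressor is bound and HolH is active, so *lomN* is transcribed.
So LomN is produced and active.
With repressor LomN bound, *wexS* is not transcribed.
→ *wexS* is OFF.
Mn²⁺ is absent, so OrvQ is inactive.
Required activator OrvQ is absent, so *temK* is not transcribed.
→ *temK* is OFF.
0 of the 4 genes are transcribed.

0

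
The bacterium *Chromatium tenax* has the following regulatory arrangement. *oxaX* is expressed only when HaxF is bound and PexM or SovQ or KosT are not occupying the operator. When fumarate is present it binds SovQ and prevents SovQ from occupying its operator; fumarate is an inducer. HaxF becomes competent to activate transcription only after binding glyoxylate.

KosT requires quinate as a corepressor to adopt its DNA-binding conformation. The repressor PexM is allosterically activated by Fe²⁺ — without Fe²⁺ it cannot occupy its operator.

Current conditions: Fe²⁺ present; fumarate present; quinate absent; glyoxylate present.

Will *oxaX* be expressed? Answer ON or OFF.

OFF

Fe²⁺ is present, so PexM is active.
Glyoxylate is present, so HaxF is active.
Fumarate is present, so SovQ is inactive.
Quinate is absent, so KosT is inactive.
With repressor PexM bound, *oxaX* is not transcribed.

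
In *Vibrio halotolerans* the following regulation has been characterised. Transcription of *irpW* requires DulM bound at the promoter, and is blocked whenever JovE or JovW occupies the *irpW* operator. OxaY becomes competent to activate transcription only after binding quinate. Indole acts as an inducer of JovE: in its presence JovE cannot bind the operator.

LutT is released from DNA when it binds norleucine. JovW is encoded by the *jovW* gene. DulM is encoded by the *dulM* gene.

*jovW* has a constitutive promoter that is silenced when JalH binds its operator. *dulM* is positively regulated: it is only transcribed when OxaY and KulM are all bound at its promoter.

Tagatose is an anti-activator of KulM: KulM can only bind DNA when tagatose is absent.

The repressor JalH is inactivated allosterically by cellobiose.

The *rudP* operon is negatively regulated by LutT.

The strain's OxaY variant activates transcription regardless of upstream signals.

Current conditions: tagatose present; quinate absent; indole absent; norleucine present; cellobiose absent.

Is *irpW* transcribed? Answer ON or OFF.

Indole is absent, so JovE is active.
OxaY is constitutively active in this strain.
Tagatose is present, so KulM is inactive.
Required activator KulM is absent, so *dulM* is not transcribed.
So DulM is not produced.
Cellobiose is absent, so JalH is active.
With repressor JalH bound, *jovW* is not transcribed.
So JovW is not produced.
With repressor JovE bound, *irpW* is not transcribed.

OFF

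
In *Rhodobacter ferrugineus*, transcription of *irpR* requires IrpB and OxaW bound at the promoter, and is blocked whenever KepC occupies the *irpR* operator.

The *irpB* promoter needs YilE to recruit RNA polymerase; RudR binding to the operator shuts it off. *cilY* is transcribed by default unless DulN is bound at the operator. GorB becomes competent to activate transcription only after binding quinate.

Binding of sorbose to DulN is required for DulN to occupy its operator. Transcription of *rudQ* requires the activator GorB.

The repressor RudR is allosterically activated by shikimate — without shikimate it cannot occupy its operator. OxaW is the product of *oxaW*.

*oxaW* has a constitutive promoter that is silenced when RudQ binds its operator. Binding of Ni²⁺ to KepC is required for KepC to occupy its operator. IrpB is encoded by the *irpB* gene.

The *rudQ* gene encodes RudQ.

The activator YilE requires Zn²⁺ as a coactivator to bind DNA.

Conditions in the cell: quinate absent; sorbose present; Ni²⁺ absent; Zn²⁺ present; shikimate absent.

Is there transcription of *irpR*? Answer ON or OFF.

ON

Zn²⁺ is present, so YilE is active.
Shikimate is absent, so RudR is inactive.
No repressor is bound and YilE is active, so *irpB* is transcribed.
So IrpB is produced and active.
Ni²⁺ is absent, so KepC is inactive.
Quinate is absent, so GorB is inactive.
Required activator GorB is absent, so *rudQ* is not transcribed.
So RudQ is not produced.
With no repressor bound, *oxaW* is transcribed.
So OxaW is produced and active.
No repressor is bound and IrpB and OxaW are active, so *irpR* is transcribed.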